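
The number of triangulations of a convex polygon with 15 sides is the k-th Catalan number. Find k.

Triangulations of a convex m-gon are counted by C_{m−2}; with m = 15 this is C_13.

13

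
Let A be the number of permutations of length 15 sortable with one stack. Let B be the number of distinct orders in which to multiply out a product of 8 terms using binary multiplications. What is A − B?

9694416

By Knuth's characterisation, the stack-sortable permutations of length 15 are the 231-avoiders, numbering C_15. So A = C_15 = 9694845.
Bracketing 8 factors into binary products is counted by C_{8−1} = C_7. So B = C_7 = 429.
A − B = 9694845 − 429 = 9694416.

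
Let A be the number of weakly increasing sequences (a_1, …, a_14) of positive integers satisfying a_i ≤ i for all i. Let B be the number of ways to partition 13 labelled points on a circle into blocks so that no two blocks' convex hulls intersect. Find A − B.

1931540

Such sub-staircase sequences of length n are counted by C_n; here n = 14. So A = C_14 = 2674440.
Non-crossing partitions of an n-element set are counted by C_n; here n = 13. So B = C_13 = 742900.
A − B = 2674440 − 742900 = 1931540.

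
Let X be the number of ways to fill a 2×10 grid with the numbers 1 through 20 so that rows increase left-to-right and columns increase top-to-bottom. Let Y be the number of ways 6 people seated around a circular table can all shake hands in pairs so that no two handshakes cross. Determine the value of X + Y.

By the hook-length formula (or a Dyck-path bijection), SYT of shape 2×10 number C_10. So X = C_10 = 16796.
With 6 = 2·3 people, non-crossing handshake pairings are non-crossing perfect matchings on a circle, counted by C_3. So Y = C_3 = 5.
X + Y = 16796 + 5 = 16801.

16801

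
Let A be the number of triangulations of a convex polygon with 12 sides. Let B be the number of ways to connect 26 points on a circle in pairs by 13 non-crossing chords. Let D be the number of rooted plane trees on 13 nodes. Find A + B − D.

551684

Triangulations of a convex m-gon are counted by C_{m−2}; with m = 12 this is C_10. So A = C_10 = 16796.
Non-crossing perfect matchings of 2n points on a circle are counted by C_n; with 26 points, n = 13. So B = C_13 = 742900.
A rooted plane tree on 13 nodes has 12 edges, and such trees are counted by C_12. So D = C_12 = 208012.
A + B − D = 16796 + 742900 − 208012 = 551684.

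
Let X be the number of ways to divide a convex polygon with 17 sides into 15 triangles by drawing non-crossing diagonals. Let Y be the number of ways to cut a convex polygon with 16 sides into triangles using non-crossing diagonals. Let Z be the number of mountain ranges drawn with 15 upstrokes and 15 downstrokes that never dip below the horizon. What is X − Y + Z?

The number of triangulations of a 17-gon is the Catalan number C_15 (index = sides − 2). So X = C_15 = 9694845.
The number of triangulations of a 16-gon is the Catalan number C_14 (index = sides − 2). So Y = C_14 = 2674440.
Paths of 15 up- and 15 down-steps that never dip below the axis are Dyck paths; their count is C_15. So Z = C_15 = 9694845.
X − Y + Z = 9694845 − 2674440 + 9694845 = 16715250.

16715250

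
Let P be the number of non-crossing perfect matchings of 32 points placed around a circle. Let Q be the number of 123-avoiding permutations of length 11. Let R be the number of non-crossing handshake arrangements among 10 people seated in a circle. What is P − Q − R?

35298842

Non-crossing perfect matchings of 2n points on a circle are counted by C_n; with 32 points, n = 16. So P = C_16 = 35357670.
Permutations of [n] avoiding any single length-3 pattern are counted by C_n; here n = 11. So Q = C_11 = 58786.
Non-crossing handshake pairings of 2n people are counted by C_n; 10 people gives n = 5. So R = C_5 = 42.
P − Q − R = 35357670 − 58786 − 42 = 35298842.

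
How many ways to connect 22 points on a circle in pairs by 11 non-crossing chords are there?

Non-crossing perfect matchings of 2n points on a circle are counted by C_n; with 22 points, n = 11.
C_11 = C(22,11)/12 = 705432/12 = 58786.

58786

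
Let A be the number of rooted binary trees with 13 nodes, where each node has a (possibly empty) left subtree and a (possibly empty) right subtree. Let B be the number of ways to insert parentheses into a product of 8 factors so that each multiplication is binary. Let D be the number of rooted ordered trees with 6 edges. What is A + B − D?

Binary trees (left/right distinguished) on n nodes are counted by C_n; here n = 13. So A = C_13 = 742900.
Parenthesizations of m factors correspond to full binary trees with m leaves, counted by C_{m−1}; m = 8 gives C_7. So B = C_7 = 429.
Rooted ordered trees with n edges are counted by C_n; here n = 6. So D = C_6 = 132.
A + B − D = 742900 + 429 − 132 = 743197.

743197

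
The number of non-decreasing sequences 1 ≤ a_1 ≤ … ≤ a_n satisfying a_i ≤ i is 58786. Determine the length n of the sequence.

Such sub-staircase sequences of length n are counted by C_n. The Catalan number equal to 58786 is C_11.

11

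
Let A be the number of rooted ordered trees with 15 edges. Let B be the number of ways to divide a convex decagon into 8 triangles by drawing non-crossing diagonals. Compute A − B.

9693415

A rooted plane tree with 15 edges has 16 nodes, and the count is C_15. So A = C_15 = 9694845.
The number of triangulations of a 10-gon is the Catalan number C_8 (index = sides − 2). So B = C_8 = 1430.
A − B = 9694845 − 1430 = 9693415.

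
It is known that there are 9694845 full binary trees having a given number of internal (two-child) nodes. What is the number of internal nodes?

15

Full binary trees with n internal nodes are counted by C_n, and C_15 = 9694845.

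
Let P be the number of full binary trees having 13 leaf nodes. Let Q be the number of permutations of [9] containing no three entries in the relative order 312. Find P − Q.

Full binary trees with 13 leaves have 13−1 = 12 internal nodes, so there are C_12 of them. So P = C_12 = 208012.
For any fixed pattern of length 3, the pattern-avoiding permutations of [9] number C_9. So Q = C_9 = 4862.
P − Q = 208012 − 4862 = 203150.

203150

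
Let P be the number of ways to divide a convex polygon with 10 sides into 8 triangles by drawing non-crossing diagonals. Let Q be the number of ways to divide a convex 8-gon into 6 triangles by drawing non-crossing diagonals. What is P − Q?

1298

The number of triangulations of a 10-gon is the Catalan number C_8 (index = sides − 2). So P = C_8 = 1430.
A convex 8-gon is triangulated into 6 triangles, and the number of such triangulations is the Catalan number C_{8−2} = C_6. So Q = C_6 = 132.
P − Q = 1430 − 132 = 1298.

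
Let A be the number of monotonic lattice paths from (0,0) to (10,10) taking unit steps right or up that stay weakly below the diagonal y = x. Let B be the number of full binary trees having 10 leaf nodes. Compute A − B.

Sub-diagonal monotone paths from (0,0) to (10,10) biject with Dyck paths of semilength 10, giving C_10. So A = C_10 = 16796.
Full binary trees with 10 leaves have 10−1 = 9 internal nodes, so there are C_9 of them. So B = C_9 = 4862.
A − B = 16796 − 4862 = 11934.

11934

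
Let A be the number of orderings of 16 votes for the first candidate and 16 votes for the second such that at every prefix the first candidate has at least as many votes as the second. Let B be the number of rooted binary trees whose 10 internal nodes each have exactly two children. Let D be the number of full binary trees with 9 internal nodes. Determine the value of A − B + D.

Reading a vote for the leader as '(' and for the other as ')' turns such a sequence into a balanced string of 16 pairs, so the count is C_16. So A = C_16 = 35357670.
Full binary trees with n internal nodes are counted by C_n; here n = 10. So B = C_10 = 16796.
The number of full binary trees on 9 internal nodes is the Catalan number C_9. So D = C_9 = 4862.
A − B + D = 35357670 − 16796 + 4862 = 35345736.

35345736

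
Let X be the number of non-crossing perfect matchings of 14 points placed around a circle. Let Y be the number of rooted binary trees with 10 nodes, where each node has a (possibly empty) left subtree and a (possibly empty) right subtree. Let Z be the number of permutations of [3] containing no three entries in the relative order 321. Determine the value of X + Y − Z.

Non-crossing perfect matchings of 2n points on a circle are counted by C_n; with 14 points, n = 7. So X = C_7 = 429.
There are C_n binary search tree shapes on n keys; with n = 10 that is C_10. So Y = C_10 = 16796.
Permutations of [n] avoiding any single length-3 pattern are counted by C_n; here n = 3. So Z = C_3 = 5.
X + Y − Z = 429 + 16796 − 5 = 17220.

17220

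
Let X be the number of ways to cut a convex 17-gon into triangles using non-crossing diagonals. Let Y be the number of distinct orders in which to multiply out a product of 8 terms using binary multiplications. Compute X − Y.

A convex 17-gon is triangulated into 15 triangles, and the number of such triangulations is the Catalan number C_{17−2} = C_15. So X = C_15 = 9694845.
Ways to associate a product of 8 factors correspond to binary trees on 8 leaves, so the count is C_7. So Y = C_7 = 429.
X − Y = 9694845 − 429 = 9694416.

9694416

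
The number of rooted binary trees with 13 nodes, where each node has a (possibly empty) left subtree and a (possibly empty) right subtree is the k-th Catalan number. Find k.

There are C_n binary search tree shapes on n keys; with n = 13 that is C_13.

13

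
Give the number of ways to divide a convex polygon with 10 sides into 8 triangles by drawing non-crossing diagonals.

The number of triangulations of a 10-gon is the Catalan number C_8 (index = sides − 2).
C_8 = C(16,8)/9 = 12870/9 = 1430.

1430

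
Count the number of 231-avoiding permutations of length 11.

58786

Permutations of [n] avoiding any single length-3 pattern are counted by C_n; here n = 11.
C_11 = 58786.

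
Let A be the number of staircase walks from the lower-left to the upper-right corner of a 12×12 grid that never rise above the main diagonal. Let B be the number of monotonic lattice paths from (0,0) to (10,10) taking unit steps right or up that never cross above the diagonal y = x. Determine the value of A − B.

Sub-diagonal monotone paths from (0,0) to (12,12) biject with Dyck paths of semilength 12, giving C_12. So A = C_12 = 208012.
Monotone paths in an n×n grid that stay weakly below the diagonal are counted by C_n; here n = 10. So B = C_10 = 16796.
A − B = 208012 − 16796 = 191216.

191216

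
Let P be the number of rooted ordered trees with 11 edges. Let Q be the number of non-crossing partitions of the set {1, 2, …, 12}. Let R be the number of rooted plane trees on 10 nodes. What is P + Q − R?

261936

A rooted plane tree with 11 edges has 12 nodes, and the count is C_11. So P = C_11 = 58786.
Non-crossing partitions of an n-element set are counted by C_n; here n = 12. So Q = C_12 = 208012.
A rooted plane tree on 10 nodes has 9 edges, and such trees are counted by C_9. So R = C_9 = 4862.
P + Q − R = 58786 + 208012 − 4862 = 261936.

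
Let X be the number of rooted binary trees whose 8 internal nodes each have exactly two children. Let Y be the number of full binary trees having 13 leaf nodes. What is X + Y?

Full binary trees with n internal nodes are counted by C_n; here n = 8. So X = C_8 = 1430.
Full binary trees with 13 leaves have 13−1 = 12 internal nodes, so there are C_12 of them. So Y = C_12 = 208012.
X + Y = 1430 + 208012 = 209442.

209442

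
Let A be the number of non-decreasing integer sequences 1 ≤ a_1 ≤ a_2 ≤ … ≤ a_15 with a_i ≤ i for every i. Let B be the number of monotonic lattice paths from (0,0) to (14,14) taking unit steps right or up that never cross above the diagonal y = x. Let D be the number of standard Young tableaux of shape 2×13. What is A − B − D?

6277505

Weakly increasing sequences with a_i ≤ i biject with Dyck paths of semilength 15, so there are C_15. So A = C_15 = 9694845.
Monotone paths in an n×n grid that stay weakly below the diagonal are counted by C_n; here n = 14. So B = C_14 = 2674440.
Standard Young tableaux of shape 2×n are counted by C_n; here n = 13. So D = C_13 = 742900.
A − B − D = 9694845 − 2674440 − 742900 = 6277505.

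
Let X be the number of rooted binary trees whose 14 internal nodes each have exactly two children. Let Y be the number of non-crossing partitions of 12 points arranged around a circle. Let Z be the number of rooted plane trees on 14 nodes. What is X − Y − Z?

The number of full binary trees on 14 internal nodes is the Catalan number C_14. So X = C_14 = 2674440.
Non-crossing partitions of an n-element set are counted by C_n; here n = 12. So Y = C_12 = 208012.
Rooted ordered (plane) trees on m nodes have m−1 edges and are counted by C_{m−1}; m = 14 gives C_13. So Z = C_13 = 742900.
X − Y − Z = 2674440 − 208012 − 742900 = 1723528.

1723528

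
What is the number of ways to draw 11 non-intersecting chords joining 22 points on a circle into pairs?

Pairing 22 circle points by 11 non-crossing chords gives C_11 matchings.
C_11 = C(22,11)/12 = 705432/12 = 58786.

58786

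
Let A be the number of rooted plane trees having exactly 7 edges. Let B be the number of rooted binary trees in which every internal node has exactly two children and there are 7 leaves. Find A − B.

A rooted plane tree with 7 edges has 8 nodes, and the count is C_7. So A = C_7 = 429.
A full binary tree with L leaves has L−1 internal nodes and is counted by C_{L−1}; L = 7 gives C_6. So B = C_6 = 132.
A − B = 429 − 132 = 297.

297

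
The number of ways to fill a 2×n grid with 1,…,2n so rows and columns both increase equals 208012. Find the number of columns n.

12

Standard Young tableaux of shape 2×n are counted by C_n; 208012 = C_12.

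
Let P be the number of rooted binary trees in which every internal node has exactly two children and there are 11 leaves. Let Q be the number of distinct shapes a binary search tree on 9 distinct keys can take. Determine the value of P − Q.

A full binary tree with L leaves has L−1 internal nodes and is counted by C_{L−1}; L = 11 gives C_10. So P = C_10 = 16796.
There are C_n binary search tree shapes on n keys; with n = 9 that is C_9. So Q = C_9 = 4862.
P − Q = 16796 − 4862 = 11934.

11934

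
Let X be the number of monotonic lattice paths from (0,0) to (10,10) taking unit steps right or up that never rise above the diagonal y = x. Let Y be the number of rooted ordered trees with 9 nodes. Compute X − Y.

15366

Monotone paths in an n×n grid that stay weakly below the diagonal are counted by C_n; here n = 10. So X = C_10 = 16796.
A rooted plane tree on 9 nodes has 8 edges, and such trees are counted by C_8. So Y = C_8 = 1430.
X − Y = 16796 − 1430 = 15366.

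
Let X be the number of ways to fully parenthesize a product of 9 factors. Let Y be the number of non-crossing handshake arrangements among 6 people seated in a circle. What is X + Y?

1435

Bracketing 9 factors into binary products is counted by C_{9−1} = C_8. So X = C_8 = 1430.
With 6 = 2·3 people, non-crossing handshake pairings are non-crossing perfect matchings on a circle, counted by C_3. So Y = C_3 = 5.
X + Y = 1430 + 5 = 1435.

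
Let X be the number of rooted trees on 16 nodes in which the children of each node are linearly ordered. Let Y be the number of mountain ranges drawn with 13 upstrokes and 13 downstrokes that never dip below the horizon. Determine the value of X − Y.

A rooted plane tree on 16 nodes has 15 edges, and such trees are counted by C_15. So X = C_15 = 9694845.
A Dyck path with 13 up-steps and 13 down-steps has semilength 13, so there are C_13 of them. So Y = C_13 = 742900.
X − Y = 9694845 − 742900 = 8951945.

8951945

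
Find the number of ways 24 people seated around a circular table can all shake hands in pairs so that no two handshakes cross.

208012

With 24 = 2·12 people, non-crossing handshake pairings are non-crossing perfect matchings on a circle, counted by C_12.
C_12 = C_11 · 2(2·11+1)/(11+2) = 58786 · 46/13 = 208012.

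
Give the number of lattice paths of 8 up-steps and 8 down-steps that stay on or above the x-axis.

Paths of 8 up- and 8 down-steps that never dip below the axis are Dyck paths; their count is C_8.
C_8 = C(16,8)/9 = 12870/9 = 1430.

1430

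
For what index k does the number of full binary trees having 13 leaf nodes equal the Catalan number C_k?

A full binary tree with L leaves has L−1 internal nodes and is counted by C_{L−1}; L = 13 gives C_12.

12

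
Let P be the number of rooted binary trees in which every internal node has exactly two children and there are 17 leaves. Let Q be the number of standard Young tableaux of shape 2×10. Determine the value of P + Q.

A full binary tree with L leaves has L−1 internal nodes and is counted by C_{L−1}; L = 17 gives C_16. So P = C_16 = 35357670.
By the hook-length formula (or a Dyck-path bijection), SYT of shape 2×10 number C_10. So Q = C_10 = 16796.
P + Q = 35357670 + 16796 = 35374466.

35374466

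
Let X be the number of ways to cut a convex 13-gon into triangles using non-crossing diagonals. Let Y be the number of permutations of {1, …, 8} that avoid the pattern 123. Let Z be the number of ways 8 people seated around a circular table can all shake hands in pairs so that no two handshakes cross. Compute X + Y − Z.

A convex 13-gon is triangulated into 11 triangles, and the number of such triangulations is the Catalan number C_{13−2} = C_11. So X = C_11 = 58786.
Permutations of [n] avoiding any single length-3 pattern are counted by C_n; here n = 8. So Y = C_8 = 1430.
With 8 = 2·4 people, non-crossing handshake pairings are non-crossing perfect matchings on a circle, counted by C_4. So Z = C_4 = 14.
X + Y − Z = 58786 + 1430 − 14 = 60202.

60202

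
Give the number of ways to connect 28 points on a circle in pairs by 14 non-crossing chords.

Pairing 28 circle points by 14 non-crossing chords gives C_14 matchings.
C_14 = C_13 · 2(2·13+1)/(13+2) = 742900 · 54/15 = 2674440.

2674440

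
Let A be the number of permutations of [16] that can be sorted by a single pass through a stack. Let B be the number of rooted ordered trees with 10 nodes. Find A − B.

35352808

By Knuth's characterisation, the stack-sortable permutations of length 16 are the 231-avoiders, numbering C_16. So A = C_16 = 35357670.
Rooted ordered (plane) trees on m nodes have m−1 edges and are counted by C_{m−1}; m = 10 gives C_9. So B = C_9 = 4862.
A − B = 35357670 − 4862 = 35352808.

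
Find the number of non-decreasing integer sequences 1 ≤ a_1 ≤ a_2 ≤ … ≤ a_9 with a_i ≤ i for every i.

4862

Weakly increasing sequences with a_i ≤ i biject with Dyck paths of semilength 9, so there are C_9.
C_9 = 4862.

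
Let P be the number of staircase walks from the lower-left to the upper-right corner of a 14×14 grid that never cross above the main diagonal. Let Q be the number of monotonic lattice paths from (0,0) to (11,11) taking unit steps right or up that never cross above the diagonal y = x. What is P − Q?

2615654

Sub-diagonal monotone paths from (0,0) to (14,14) biject with Dyck paths of semilength 14, giving C_14. So P = C_14 = 2674440.
Sub-diagonal monotone paths from (0,0) to (11,11) biject with Dyck paths of semilength 11, giving C_11. So Q = C_11 = 58786.
P − Q = 2674440 − 58786 = 2615654.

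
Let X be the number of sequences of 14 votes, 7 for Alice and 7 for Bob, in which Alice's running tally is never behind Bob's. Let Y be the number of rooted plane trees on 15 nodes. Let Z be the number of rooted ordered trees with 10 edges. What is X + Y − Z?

2658073

Ballot sequences with n votes each where one side never trails are Dyck words, counted by C_n; here n = 7. So X = C_7 = 429.
A rooted plane tree on 15 nodes has 14 edges, and such trees are counted by C_14. So Y = C_14 = 2674440.
Rooted ordered trees with n edges are counted by C_n; here n = 10. So Z = C_10 = 16796.
X + Y − Z = 429 + 2674440 − 16796 = 2658073.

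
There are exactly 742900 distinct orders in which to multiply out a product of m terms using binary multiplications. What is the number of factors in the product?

Parenthesizations of m factors are counted by C_{m−1}. Since C_13 = 742900, the index is 13.
So the index is 13, and the number of factors is 13 + 1 = 14.

14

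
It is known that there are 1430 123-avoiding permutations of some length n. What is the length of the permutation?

Permutations of [n] avoiding a fixed length-3 pattern are counted by C_n. The Catalan number equal to 1430 is C_8.

8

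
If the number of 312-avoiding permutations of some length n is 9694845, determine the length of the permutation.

Permutations of [n] avoiding a fixed length-3 pattern are counted by C_n. The Catalan number equal to 9694845 is C_15.

15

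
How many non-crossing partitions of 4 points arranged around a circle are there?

The non-crossing partitions of [4] form a lattice of size C_4.
C_4 = 14.

14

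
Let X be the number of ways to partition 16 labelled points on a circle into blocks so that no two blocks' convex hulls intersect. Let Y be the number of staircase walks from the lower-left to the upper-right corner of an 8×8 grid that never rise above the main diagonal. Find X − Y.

35356240

Non-crossing partitions of an n-element set are counted by C_n; here n = 16. So X = C_16 = 35357670.
Sub-diagonal monotone paths from (0,0) to (8,8) biject with Dyck paths of semilength 8, giving C_8. So Y = C_8 = 1430.
X − Y = 35357670 − 1430 = 35356240.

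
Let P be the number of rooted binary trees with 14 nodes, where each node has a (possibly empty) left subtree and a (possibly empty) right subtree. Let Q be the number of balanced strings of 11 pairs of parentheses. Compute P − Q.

Binary trees (left/right distinguished) on n nodes are counted by C_n; here n = 14. So P = C_14 = 2674440.
A balanced arrangement of 11 bracket pairs is a Dyck word of semilength 11, so the count is C_11. So Q = C_11 = 58786.
P − Q = 2674440 − 58786 = 2615654.

2615654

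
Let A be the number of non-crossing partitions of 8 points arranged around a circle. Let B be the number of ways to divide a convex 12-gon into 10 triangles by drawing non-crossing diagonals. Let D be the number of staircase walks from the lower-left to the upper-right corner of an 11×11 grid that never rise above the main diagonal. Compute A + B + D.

Non-crossing partitions of an n-element set are counted by C_n; here n = 8. So A = C_8 = 1430.
A convex 12-gon is triangulated into 10 triangles, and the number of such triangulations is the Catalan number C_{12−2} = C_10. So B = C_10 = 16796.
Monotone paths in an n×n grid that stay weakly below the diagonal are counted by C_n; here n = 11. So D = C_11 = 58786.
A + B + D = 1430 + 16796 + 58786 = 77012.

77012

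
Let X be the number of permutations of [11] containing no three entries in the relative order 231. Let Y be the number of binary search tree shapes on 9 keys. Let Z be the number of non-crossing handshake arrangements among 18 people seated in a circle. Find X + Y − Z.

58786

For any fixed pattern of length 3, the pattern-avoiding permutations of [11] number C_11. So X = C_11 = 58786.
Binary trees (left/right distinguished) on n nodes are counted by C_n; here n = 9. So Y = C_9 = 4862.
With 18 = 2·9 people, non-crossing handshake pairings are non-crossing perfect matchings on a circle, counted by C_9. So Z = C_9 = 4862.
X + Y − Z = 58786 + 4862 − 4862 = 58786.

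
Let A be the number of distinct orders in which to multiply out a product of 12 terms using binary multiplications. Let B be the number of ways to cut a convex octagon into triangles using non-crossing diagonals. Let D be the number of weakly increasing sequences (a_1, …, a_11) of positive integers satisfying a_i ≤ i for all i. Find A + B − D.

Bracketing 12 factors into binary products is counted by C_{12−1} = C_11. So A = C_11 = 58786.
The number of triangulations of an 8-gon is the Catalan number C_6 (index = sides − 2). So B = C_6 = 132.
Such sub-staircase sequences of length n are counted by C_n; here n = 11. So D = C_11 = 58786.
A + B − D = 58786 + 132 − 58786 = 132.

132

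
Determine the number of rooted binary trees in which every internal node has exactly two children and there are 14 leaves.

742900

A full binary tree with L leaves has L−1 internal nodes and is counted by C_{L−1}; L = 14 gives C_13.
C_13 = C(26,13)/14 = 10400600/14 = 742900.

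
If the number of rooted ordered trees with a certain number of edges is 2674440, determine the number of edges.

14

Rooted ordered trees with n edges are counted by C_n, and C_14 = 2674440.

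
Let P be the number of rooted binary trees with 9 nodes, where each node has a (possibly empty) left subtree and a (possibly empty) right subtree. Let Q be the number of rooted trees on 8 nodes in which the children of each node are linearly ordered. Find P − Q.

4433

Binary trees (left/right distinguished) on n nodes are counted by C_n; here n = 9. So P = C_9 = 4862.
Rooted ordered (plane) trees on m nodes have m−1 edges and are counted by C_{m−1}; m = 8 gives C_7. So Q = C_7 = 429.
P − Q = 4862 − 429 = 4433.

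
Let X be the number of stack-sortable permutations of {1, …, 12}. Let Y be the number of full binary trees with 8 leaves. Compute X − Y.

By Knuth's characterisation, the stack-sortable permutations of length 12 are the 231-avoiders, numbering C_12. So X = C_12 = 208012.
Full binary trees with 8 leaves have 8−1 = 7 internal nodes, so there are C_7 of them. So Y = C_7 = 429.
X − Y = 208012 − 429 = 207583.

207583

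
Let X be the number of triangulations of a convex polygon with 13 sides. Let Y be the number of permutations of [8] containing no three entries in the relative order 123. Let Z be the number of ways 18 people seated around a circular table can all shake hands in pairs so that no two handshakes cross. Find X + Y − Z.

Triangulations of a convex m-gon are counted by C_{m−2}; with m = 13 this is C_11. So X = C_11 = 58786.
For any fixed pattern of length 3, the pattern-avoiding permutations of [8] number C_8. So Y = C_8 = 1430.
Non-crossing handshake pairings of 2n people are counted by C_n; 18 people gives n = 9. So Z = C_9 = 4862.
X + Y − Z = 58786 + 1430 − 4862 = 55354.

55354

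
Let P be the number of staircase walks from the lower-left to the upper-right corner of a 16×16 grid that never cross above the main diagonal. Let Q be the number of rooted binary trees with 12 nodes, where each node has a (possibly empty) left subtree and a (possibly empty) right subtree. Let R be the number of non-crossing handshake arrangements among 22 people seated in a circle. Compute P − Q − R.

Monotone paths in an n×n grid that stay weakly below the diagonal are counted by C_n; here n = 16. So P = C_16 = 35357670.
Binary trees (left/right distinguished) on n nodes are counted by C_n; here n = 12. So Q = C_12 = 208012.
With 22 = 2·11 people, non-crossing handshake pairings are non-crossing perfect matchings on a circle, counted by C_11. So R = C_11 = 58786.
P − Q − R = 35357670 − 208012 − 58786 = 35090872.

35090872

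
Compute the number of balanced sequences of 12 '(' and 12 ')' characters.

208012

With 12 pairs the number of balanced bracket strings is the Catalan number C_12.
C_12 = C(24,12)/13 = 2704156/13 = 208012.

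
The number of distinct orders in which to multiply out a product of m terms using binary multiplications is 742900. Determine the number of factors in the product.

Parenthesizations of m factors are counted by C_{m−1}, and C_13 = 742900.
So the index is 13, and the number of factors is 13 + 1 = 14.

14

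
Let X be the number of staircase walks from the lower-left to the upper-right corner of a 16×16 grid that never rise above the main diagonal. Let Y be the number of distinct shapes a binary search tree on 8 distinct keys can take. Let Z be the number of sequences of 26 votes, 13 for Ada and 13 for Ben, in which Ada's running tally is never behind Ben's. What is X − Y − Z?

34613340

Monotone paths in an n×n grid that stay weakly below the diagonal are counted by C_n; here n = 16. So X = C_16 = 35357670.
Binary trees (left/right distinguished) on n nodes are counted by C_n; here n = 8. So Y = C_8 = 1430.
Ballot sequences with n votes each where one side never trails are Dyck words, counted by C_n; here n = 13. So Z = C_13 = 742900.
X − Y − Z = 35357670 − 1430 − 742900 = 34613340.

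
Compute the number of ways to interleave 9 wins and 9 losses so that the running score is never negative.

Reading a vote for the leader as '(' and for the other as ')' turns such a sequence into a balanced string of 9 pairs, so the count is C_9.
C_9 = C(18,9)/10 = 48620/10 = 4862.

4862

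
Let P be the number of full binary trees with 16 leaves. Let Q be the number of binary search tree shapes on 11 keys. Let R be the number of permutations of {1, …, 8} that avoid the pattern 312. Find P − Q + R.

9637489

A full binary tree with L leaves has L−1 internal nodes and is counted by C_{L−1}; L = 16 gives C_15. So P = C_15 = 9694845.
Rooted binary trees with 11 nodes (each child slot possibly empty) number C_11. So Q = C_11 = 58786.
For any fixed pattern of length 3, the pattern-avoiding permutations of [8] number C_8. So R = C_8 = 1430.
P − Q + R = 9694845 − 58786 + 1430 = 9637489.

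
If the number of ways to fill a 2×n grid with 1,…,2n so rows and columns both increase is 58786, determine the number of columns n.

Standard Young tableaux of shape 2×n are counted by C_n. The Catalan number equal to 58786 is C_11.

11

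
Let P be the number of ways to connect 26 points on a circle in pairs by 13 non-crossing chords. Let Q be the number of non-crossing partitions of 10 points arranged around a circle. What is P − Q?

Pairing 26 circle points by 13 non-crossing chords gives C_13 matchings. So P = C_13 = 742900.
Non-crossing partitions of an n-element set are counted by C_n; here n = 10. So Q = C_10 = 16796.
P − Q = 742900 − 16796 = 726104.

726104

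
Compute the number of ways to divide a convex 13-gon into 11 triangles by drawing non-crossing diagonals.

58786

A convex 13-gon is triangulated into 11 triangles, and the number of such triangulations is the Catalan number C_{13−2} = C_11.
C_11 = 58786.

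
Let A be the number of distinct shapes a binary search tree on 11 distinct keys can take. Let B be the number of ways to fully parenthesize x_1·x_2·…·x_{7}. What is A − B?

Rooted binary trees with 11 nodes (each child slot possibly empty) number C_11. So A = C_11 = 58786.
Parenthesizations of m factors correspond to full binary trees with m leaves, counted by C_{m−1}; m = 7 gives C_6. So B = C_6 = 132.
A − B = 58786 − 132 = 58654.

58654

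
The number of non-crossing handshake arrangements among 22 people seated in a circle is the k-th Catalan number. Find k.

Non-crossing handshake pairings of 2n people are counted by C_n; 22 people gives n = 11.

11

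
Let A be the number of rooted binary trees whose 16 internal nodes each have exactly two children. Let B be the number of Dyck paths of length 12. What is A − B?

35357538

The number of full binary trees on 16 internal nodes is the Catalan number C_16. So A = C_16 = 35357670.
A Dyck path with 6 up-steps and 6 down-steps has semilength 6, so there are C_6 of them. So B = C_6 = 132.
A − B = 35357670 − 132 = 35357538.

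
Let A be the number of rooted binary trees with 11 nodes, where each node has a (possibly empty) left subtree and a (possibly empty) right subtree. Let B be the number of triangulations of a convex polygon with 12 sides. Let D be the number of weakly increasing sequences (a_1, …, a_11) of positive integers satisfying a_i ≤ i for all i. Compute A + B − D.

16796

Binary trees (left/right distinguished) on n nodes are counted by C_n; here n = 11. So A = C_11 = 58786.
A convex 12-gon is triangulated into 10 triangles, and the number of such triangulations is the Catalan number C_{12−2} = C_10. So B = C_10 = 16796.
Such sub-staircase sequences of length n are counted by C_n; here n = 11. So D = C_11 = 58786.
A + B − D = 58786 + 16796 − 58786 = 16796.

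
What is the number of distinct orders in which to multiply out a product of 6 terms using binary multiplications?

42

Parenthesizations of m factors correspond to full binary trees with m leaves, counted by C_{m−1}; m = 6 gives C_5.
C_5 = 42.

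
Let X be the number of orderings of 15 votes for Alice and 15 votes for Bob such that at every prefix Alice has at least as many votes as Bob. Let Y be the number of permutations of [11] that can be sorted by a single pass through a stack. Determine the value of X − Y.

Ballot sequences with n votes each where one side never trails are Dyck words, counted by C_n; here n = 15. So X = C_15 = 9694845.
Stack-sortable permutations are exactly the 231-avoiding ones, counted by C_n; here n = 11. So Y = C_11 = 58786.
X − Y = 9694845 − 58786 = 9636059.

9636059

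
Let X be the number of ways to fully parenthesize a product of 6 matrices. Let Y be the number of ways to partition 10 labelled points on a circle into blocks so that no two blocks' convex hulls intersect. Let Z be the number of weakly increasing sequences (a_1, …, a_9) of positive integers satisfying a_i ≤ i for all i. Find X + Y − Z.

11976

Bracketing 6 factors into binary products is counted by C_{6−1} = C_5. So X = C_5 = 42.
Non-crossing partitions of an n-element set are counted by C_n; here n = 10. So Y = C_10 = 16796.
Such sub-staircase sequences of length n are counted by C_n; here n = 9. So Z = C_9 = 4862.
X + Y − Z = 42 + 16796 − 4862 = 11976.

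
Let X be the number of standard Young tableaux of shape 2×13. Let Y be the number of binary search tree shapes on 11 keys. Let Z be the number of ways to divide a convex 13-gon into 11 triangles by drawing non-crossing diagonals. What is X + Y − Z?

Standard Young tableaux of shape 2×n are counted by C_n; here n = 13. So X = C_13 = 742900.
Binary trees (left/right distinguished) on n nodes are counted by C_n; here n = 11. So Y = C_11 = 58786.
The number of triangulations of a 13-gon is the Catalan number C_11 (index = sides − 2). So Z = C_11 = 58786.
X + Y − Z = 742900 + 58786 − 58786 = 742900.

742900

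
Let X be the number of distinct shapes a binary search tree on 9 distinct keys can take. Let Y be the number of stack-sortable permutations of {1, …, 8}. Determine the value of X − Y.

Binary trees (left/right distinguished) on n nodes are counted by C_n; here n = 9. So X = C_9 = 4862.
By Knuth's characterisation, the stack-sortable permutations of length 8 are the 231-avoiders, numbering C_8. So Y = C_8 = 1430.
X − Y = 4862 − 1430 = 3432.

3432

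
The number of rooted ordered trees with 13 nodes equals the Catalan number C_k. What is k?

A rooted plane tree on 13 nodes has 12 edges, and such trees are counted by C_12.

12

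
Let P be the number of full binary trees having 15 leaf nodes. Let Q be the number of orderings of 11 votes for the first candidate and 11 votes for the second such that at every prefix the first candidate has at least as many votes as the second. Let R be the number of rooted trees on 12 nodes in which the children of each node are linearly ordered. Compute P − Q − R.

Full binary trees with 15 leaves have 15−1 = 14 internal nodes, so there are C_14 of them. So P = C_14 = 2674440.
Ballot sequences with n votes each where one side never trails are Dyck words, counted by C_n; here n = 11. So Q = C_11 = 58786.
Rooted ordered (plane) trees on m nodes have m−1 edges and are counted by C_{m−1}; m = 12 gives C_11. So R = C_11 = 58786.
P − Q − R = 2674440 − 58786 − 58786 = 2556868.

2556868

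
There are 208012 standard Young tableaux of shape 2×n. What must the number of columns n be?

Standard Young tableaux of shape 2×n are counted by C_n. The Catalan number equal to 208012 is C_12.

12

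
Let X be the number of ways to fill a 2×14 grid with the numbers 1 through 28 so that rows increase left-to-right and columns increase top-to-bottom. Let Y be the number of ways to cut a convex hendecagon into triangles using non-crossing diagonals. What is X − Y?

By the hook-length formula (or a Dyck-path bijection), SYT of shape 2×14 number C_14. So X = C_14 = 2674440.
Triangulations of a convex m-gon are counted by C_{m−2}; with m = 11 this is C_9. So Y = C_9 = 4862.
X − Y = 2674440 − 4862 = 2669578.

2669578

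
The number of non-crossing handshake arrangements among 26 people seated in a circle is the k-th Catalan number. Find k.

With 26 = 2·13 people, non-crossing handshake pairings are non-crossing perfect matchings on a circle, counted by C_13.

13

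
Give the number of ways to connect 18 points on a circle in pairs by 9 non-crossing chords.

Pairing 18 circle points by 9 non-crossing chords gives C_9 matchings.
C_9 = 4862.

4862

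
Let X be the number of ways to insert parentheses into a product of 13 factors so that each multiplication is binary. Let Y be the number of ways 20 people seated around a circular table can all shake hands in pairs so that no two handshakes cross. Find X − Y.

191216

Bracketing 13 factors into binary products is counted by C_{13−1} = C_12. So X = C_12 = 208012.
Non-crossing handshake pairings of 2n people are counted by C_n; 20 people gives n = 10. So Y = C_10 = 16796.
X − Y = 208012 − 16796 = 191216.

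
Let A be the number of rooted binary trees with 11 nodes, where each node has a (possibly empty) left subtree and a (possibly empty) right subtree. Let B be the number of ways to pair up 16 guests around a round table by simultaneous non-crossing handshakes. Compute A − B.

Rooted binary trees with 11 nodes (each child slot possibly empty) number C_11. So A = C_11 = 58786.
With 16 = 2·8 people, non-crossing handshake pairings are non-crossing perfect matchings on a circle, counted by C_8. So B = C_8 = 1430.
A − B = 58786 − 1430 = 57356.

57356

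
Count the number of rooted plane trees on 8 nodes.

Rooted ordered (plane) trees on m nodes have m−1 edges and are counted by C_{m−1}; m = 8 gives C_7.
C_7 = 429.

429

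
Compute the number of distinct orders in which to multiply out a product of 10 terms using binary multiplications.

Parenthesizations of m factors correspond to full binary trees with m leaves, counted by C_{m−1}; m = 10 gives C_9.
C_9 = C(18,9)/10 = 48620/10 = 4862.

4862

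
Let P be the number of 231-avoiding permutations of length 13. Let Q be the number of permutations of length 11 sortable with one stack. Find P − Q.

684114

For any fixed pattern of length 3, the pattern-avoiding permutations of [13] number C_13. So P = C_13 = 742900.
Stack-sortable permutations are exactly the 231-avoiding ones, counted by C_n; here n = 11. So Q = C_11 = 58786.
P − Q = 742900 − 58786 = 684114.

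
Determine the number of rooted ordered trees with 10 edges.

16796

A rooted plane tree with 10 edges has 11 nodes, and the count is C_10.
C_10 = 16796.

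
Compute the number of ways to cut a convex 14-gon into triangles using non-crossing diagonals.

208012

Triangulations of a convex m-gon are counted by C_{m−2}; with m = 14 this is C_12.
C_12 = C_11 · 2(2·11+1)/(11+2) = 58786 · 46/13 = 208012.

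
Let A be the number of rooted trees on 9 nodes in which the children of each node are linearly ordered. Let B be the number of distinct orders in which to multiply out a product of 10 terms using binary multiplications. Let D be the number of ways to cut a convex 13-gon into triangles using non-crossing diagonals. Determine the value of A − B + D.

Rooted ordered (plane) trees on m nodes have m−1 edges and are counted by C_{m−1}; m = 9 gives C_8. So A = C_8 = 1430.
Ways to associate a product of 10 factors correspond to binary trees on 10 leaves, so the count is C_9. So B = C_9 = 4862.
The number of triangulations of a 13-gon is the Catalan number C_11 (index = sides − 2). So D = C_11 = 58786.
A − B + D = 1430 − 4862 + 58786 = 55354.

55354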